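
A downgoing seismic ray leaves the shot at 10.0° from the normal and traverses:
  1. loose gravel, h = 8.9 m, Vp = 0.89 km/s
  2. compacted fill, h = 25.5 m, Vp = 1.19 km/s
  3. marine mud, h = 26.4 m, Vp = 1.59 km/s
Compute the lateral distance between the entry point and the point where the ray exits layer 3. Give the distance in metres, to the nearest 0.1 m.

Apply Snell's law at each interface; in layer i the horizontal offset is hᵢ·tan θᵢ.
Layer 1: θ = 10.00°; offset = 8.9·tan 10.00° = 1.569 m.
Layer 2: sin θ = 1.19·sin 10.0°/0.89 = 0.2322, θ = 13.43°; offset = 25.5·tan 13.43° = 6.087 m.
Layer 3: sin θ = 1.59·sin 10.0°/0.89 = 0.3102, θ = 18.07°; offset = 26.4·tan 18.07° = 8.615 m.
Σ offsets = 16.271 m.

16.3 m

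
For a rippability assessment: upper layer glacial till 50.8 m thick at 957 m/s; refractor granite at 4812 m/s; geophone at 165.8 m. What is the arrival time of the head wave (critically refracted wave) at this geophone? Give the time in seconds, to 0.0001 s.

t = x/V₂ + 2h·√(V₂²−V₁²)/(V₁V₂).
√(V₂²−V₁²) = √(4812²−957²) = 4715.9 m/s; delay term = 2·50.8·4715.9/(957·4812) = 0.10404 s.
t = 165.8/4812 + 0.10404 = 0.13850 s.

0.1385 s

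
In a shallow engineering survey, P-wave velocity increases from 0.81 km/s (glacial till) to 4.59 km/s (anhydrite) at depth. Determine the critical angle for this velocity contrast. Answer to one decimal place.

10.2°

Critical incidence: sin θ_c = V₁/V₂ = 0.81/4.59 = 0.1765.
θ_c = arcsin 0.1765 = 10.16°.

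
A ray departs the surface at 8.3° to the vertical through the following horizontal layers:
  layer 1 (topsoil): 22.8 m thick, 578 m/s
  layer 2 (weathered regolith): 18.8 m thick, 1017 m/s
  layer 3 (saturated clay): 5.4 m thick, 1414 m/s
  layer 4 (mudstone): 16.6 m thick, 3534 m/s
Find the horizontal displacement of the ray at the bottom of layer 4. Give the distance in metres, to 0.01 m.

41.47 m

Apply Snell's law at each interface; in layer i the horizontal offset is hᵢ·tan θᵢ.
Layer 1: θ = 8.30°; offset = 22.8·tan 8.30° = 3.3262 m.
Layer 2: sin θ = 1017·sin 8.3°/578 = 0.2540, θ = 14.71°; offset = 18.8·tan 14.71° = 4.9371 m.
Layer 3: sin θ = 1414·sin 8.3°/578 = 0.3531, θ = 20.68°; offset = 5.4·tan 20.68° = 2.0383 m.
Layer 4: sin θ = 3534·sin 8.3°/578 = 0.8826, θ = 61.96°; offset = 16.6·tan 61.96° = 31.1677 m.
Summing the layer offsets gives 41.4693 m.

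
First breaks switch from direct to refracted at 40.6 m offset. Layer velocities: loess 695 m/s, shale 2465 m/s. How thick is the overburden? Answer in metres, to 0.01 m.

15.19 m

h = (x_cross/2)·√((V₂−V₁)/(V₂+V₁)).
(V₂−V₁)/(V₂+V₁) = (2465−695)/(2465+695) = 0.5601; √ = 0.7484.
h = (40.6/2)·0.7484 = 15.19 m.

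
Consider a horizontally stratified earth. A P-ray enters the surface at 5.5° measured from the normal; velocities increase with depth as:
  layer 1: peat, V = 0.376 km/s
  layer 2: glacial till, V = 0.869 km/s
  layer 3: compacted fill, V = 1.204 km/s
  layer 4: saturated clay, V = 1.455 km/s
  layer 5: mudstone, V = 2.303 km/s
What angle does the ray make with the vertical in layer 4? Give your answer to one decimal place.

21.8°

Snell's law across each interface conserves sin θ / V, so sin θ_4 = V_4·sin θ₁/V₁.
sin θ_4 = 1.455 × sin 5.5° / 0.376 = 0.3709.
θ_4 = arcsin 0.3709 = 21.77°.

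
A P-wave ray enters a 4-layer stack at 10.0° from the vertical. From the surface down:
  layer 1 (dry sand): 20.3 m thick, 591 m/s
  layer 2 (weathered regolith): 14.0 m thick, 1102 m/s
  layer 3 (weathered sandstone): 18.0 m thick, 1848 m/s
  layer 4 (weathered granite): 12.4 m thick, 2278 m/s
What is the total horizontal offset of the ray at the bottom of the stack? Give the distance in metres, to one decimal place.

31.2 m

Apply Snell's law at each interface; in layer i the horizontal offset is hᵢ·tan θᵢ.
Layer 1: θ = 10.00°; offset = 20.3·tan 10.00° = 3.579 m.
Layer 2: sin θ = 1102·sin 10.0°/591 = 0.3238, θ = 18.89°; offset = 14.0·tan 18.89° = 4.791 m.
Layer 3: sin θ = 1848·sin 10.0°/591 = 0.5430, θ = 32.89°; offset = 18.0·tan 32.89° = 11.639 m.
Layer 4: sin θ = 2278·sin 10.0°/591 = 0.6693, θ = 42.01°; offset = 12.4·tan 42.01° = 11.171 m.
Total horizontal offset = 31.180 m.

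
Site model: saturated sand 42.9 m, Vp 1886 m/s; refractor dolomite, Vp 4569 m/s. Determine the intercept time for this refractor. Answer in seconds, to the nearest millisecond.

0.041 s

tᵢ = 2h·√(V₂²−V₁²)/(V₁V₂).
√(V₂²−V₁²) = √(4569²−1886²) = 4161.6 m/s.
tᵢ = 2·42.9·4161.6/(1886·4569) = 0.04144 s.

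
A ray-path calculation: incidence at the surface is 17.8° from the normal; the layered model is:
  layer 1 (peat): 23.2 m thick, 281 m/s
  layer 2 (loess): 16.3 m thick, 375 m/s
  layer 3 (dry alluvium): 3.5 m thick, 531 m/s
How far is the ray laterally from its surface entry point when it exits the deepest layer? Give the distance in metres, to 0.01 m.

17.21 m

p = sin θ₁/V₁ = sin 17.8°/281 = 1.0879e-03 s/m is conserved through the stack.
Layer 1: θ = 17.80°; offset = 23.2·tan 17.80° = 7.4487 m.
Layer 2: sin θ = p·375 = 0.4080 → θ = 24.08°; offset = 16.3·tan 24.08° = 7.2833 m.
Layer 3: sin θ = p·531 = 0.5777 → θ = 35.29°; offset = 3.5·tan 35.29° = 2.4769 m.
Σ offsets = 17.2089 m.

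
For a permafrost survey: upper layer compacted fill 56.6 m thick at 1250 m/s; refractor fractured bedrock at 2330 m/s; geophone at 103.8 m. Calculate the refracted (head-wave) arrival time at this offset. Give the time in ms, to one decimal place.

121.0 ms

t = x/V₂ + 2h·√(V₂²−V₁²)/(V₁V₂).
√(V₂²−V₁²) = √(2330²−1250²) = 1966.3 m/s; delay term = 2·56.6·1966.3/(1250·2330) = 0.07642 s.
t = 103.8/2330 + 0.07642 = 0.12097 s.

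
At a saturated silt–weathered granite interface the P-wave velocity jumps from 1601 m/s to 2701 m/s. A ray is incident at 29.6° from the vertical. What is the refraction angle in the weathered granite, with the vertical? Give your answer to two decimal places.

56.44°

Snell's law: sin θ₂ = (V₂/V₁)·sin θ₁ = (2701/1601)·sin 29.6° = 0.8333.
θ₂ = sin⁻¹(0.8333) = 56.44° (from vertical).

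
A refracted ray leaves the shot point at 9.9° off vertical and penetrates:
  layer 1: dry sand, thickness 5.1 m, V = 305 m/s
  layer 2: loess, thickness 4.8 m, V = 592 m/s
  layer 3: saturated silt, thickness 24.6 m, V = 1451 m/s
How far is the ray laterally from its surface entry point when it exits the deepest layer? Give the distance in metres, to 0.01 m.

37.56 m

p = sin θ₁/V₁ = sin 9.9°/305 = 5.6370e-04 s/m is conserved through the stack.
Layer 1: θ = 9.90°; offset = 5.1·tan 9.90° = 0.8901 m.
Layer 2: sin θ = p·592 = 0.3337 → θ = 19.49°; offset = 4.8·tan 19.49° = 1.6992 m.
Layer 3: sin θ = p·1451 = 0.8179 → θ = 54.88°; offset = 24.6·tan 54.88° = 34.9741 m.
Σ offsets = 37.5634 m.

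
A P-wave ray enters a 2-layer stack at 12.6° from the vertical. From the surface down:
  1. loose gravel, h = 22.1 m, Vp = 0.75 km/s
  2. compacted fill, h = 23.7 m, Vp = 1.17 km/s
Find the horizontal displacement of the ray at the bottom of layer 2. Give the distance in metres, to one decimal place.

13.5 m

Ray parameter p = sin 12.6° / 0.75 km/s = 2.9086e-01 s/km.
Layer 1: θ = 12.60°; offset = 22.1·tan 12.60° = 4.940 m.
Layer 2: sin θ = p·1.17 = 0.3403 → θ = 19.90°; offset = 23.7·tan 19.90° = 8.577 m.
Σ offsets = 13.517 m.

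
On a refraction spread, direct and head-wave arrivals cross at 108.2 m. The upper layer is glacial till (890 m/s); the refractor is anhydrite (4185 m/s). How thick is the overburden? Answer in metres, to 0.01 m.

43.59 m

x_cross = 2h·√((V₂+V₁)/(V₂−V₁)) → h = x_cross / (2·√((V₂+V₁)/(V₂−V₁))).
√((V₂+V₁)/(V₂−V₁)) = √((4185+890)/(4185−890)) = 1.2411.
h = 108.2 / (2·1.2411) = 43.59 m.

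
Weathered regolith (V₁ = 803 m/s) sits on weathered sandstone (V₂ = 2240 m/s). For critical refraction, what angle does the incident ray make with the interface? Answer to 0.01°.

At critical incidence the refracted ray runs along the interface (θ₂ = 90°), so sin θ_c = V₁/V₂.
θ_c = arcsin(803/2240) = arcsin 0.3585 = 21.01°.
Measured from the interface: 90° − 21.01° = 68.99°.

68.99°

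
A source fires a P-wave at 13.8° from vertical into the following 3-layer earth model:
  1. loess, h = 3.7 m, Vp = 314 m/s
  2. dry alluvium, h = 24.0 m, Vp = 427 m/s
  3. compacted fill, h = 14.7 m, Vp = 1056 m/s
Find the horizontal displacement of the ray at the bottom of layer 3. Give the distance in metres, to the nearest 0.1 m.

p = sin θ₁/V₁ = sin 13.8°/314 = 7.5966e-04 s/m is conserved through the stack.
Layer 1: θ = 13.80°; offset = 3.7·tan 13.80° = 0.909 m.
Layer 2: sin θ = p·427 = 0.3244 → θ = 18.93°; offset = 24.0·tan 18.93° = 8.230 m.
Layer 3: sin θ = p·1056 = 0.8022 → θ = 53.34°; offset = 14.7·tan 53.34° = 19.751 m.
Total horizontal offset = 28.890 m.

28.9 m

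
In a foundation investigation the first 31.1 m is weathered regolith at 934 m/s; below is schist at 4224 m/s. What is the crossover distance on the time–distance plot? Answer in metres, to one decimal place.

77.9 m

θ_c = arcsin(934/4224) = 12.77°, so cos θ_c = 0.9752 and tᵢ = 2h cos θ_c/V₁ = 0.0649 s.
At crossover x/V₁ = x/V₂ + tᵢ ⇒ x = tᵢ/(1/V₁ − 1/V₂) = 0.06495/(1.0707e-03 − 2.3674e-04) = 77.88 m.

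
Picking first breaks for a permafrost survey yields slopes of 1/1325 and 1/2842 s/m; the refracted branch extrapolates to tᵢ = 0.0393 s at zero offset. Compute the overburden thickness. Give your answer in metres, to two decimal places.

h = tᵢ·V₁·V₂ / (2·√(V₂²−V₁²)).
√(V₂²−V₁²) = √(2842² − 1325²) = 2514.2 m/s.
h = 0.0393 s × 1325 × 2842 / (2 × 2514.2) = 29.43 m.

29.43 m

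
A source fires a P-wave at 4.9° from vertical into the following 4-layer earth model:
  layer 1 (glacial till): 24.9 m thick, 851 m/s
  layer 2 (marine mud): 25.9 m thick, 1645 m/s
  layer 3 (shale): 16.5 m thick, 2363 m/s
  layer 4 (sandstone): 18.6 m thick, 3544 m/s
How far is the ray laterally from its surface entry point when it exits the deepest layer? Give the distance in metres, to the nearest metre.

18 m

Ray parameter p = sin 4.9° / 851 m/s = 1.0037e-04 s/m.
Layer 1: θ = 4.90°; offset = 24.9·tan 4.90° = 2.135 m.
Layer 2: sin θ = p·1645 = 0.1651 → θ = 9.50°; offset = 25.9·tan 9.50° = 4.336 m.
Layer 3: sin θ = p·2363 = 0.2372 → θ = 13.72°; offset = 16.5·tan 13.72° = 4.028 m.
Layer 4: sin θ = p·3544 = 0.3557 → θ = 20.84°; offset = 18.6·tan 20.84° = 7.079 m.
Total horizontal offset = 17.578 m.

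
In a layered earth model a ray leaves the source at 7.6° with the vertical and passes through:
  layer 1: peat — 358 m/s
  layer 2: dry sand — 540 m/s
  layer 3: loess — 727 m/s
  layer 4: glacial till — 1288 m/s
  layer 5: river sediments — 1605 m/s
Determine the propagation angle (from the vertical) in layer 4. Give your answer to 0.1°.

Ray parameter p = sin 7.6° / 358 = 3.6943e-04 s/m.
sin θ_4 = p·V_4 = 3.6943e-04 × 1288 = 0.4758.
θ_4 = arcsin 0.4758 = 28.41°.

28.4°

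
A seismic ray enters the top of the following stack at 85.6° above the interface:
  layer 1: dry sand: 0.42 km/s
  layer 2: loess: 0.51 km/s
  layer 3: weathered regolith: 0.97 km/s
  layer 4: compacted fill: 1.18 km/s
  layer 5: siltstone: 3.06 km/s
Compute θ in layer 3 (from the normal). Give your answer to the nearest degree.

From the normal: θ₁ = 90° − 85.6° = 4.4°.
Snell's law across each interface conserves sin θ / V, so sin θ_3 = V_3·sin θ₁/V₁.
sin θ_3 = 0.97 × sin 4.4° / 0.42 = 0.1772.
θ_3 = arcsin 0.1772 = 10.21°.

10°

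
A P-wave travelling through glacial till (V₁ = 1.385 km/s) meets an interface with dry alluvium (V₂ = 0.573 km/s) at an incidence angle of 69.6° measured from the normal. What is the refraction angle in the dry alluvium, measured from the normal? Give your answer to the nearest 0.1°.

22.8°

Snell's law: sin θ₂ = (V₂/V₁)·sin θ₁ = (0.573/1.385)·sin 69.6° = 0.3878.
θ₂ = sin⁻¹(0.3878) = 22.82° (from vertical).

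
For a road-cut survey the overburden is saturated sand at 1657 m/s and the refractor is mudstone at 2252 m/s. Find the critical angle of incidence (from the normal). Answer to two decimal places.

47.37°

At critical incidence the refracted ray runs along the interface (θ₂ = 90°), so sin θ_c = V₁/V₂.
θ_c = arcsin(1657/2252) = arcsin 0.7358 = 47.37°.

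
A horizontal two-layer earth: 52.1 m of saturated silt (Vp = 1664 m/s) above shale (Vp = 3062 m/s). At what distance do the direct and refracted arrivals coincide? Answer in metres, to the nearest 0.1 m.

191.6 m

x_cross = 2h·√((V₂+V₁)/(V₂−V₁)).
(V₂+V₁)/(V₂−V₁) = (3062+1664)/(3062−1664) = 3.3805; √ = 1.8386.
x_cross = 2·52.1·1.8386 = 191.58 m.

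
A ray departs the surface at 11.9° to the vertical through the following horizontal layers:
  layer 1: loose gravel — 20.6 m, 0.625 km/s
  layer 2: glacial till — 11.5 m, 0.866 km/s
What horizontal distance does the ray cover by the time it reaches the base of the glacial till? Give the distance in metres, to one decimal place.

p = sin θ₁/V₁ = sin 11.9°/0.625 = 3.2993e-01 s/km is conserved through the stack.
Layer 1: θ = 11.90°; offset = 20.6·tan 11.90° = 4.341 m.
Layer 2: sin θ = p·0.866 = 0.2857 → θ = 16.60°; offset = 11.5·tan 16.60° = 3.429 m.
Σ offsets = 7.770 m.

7.8 m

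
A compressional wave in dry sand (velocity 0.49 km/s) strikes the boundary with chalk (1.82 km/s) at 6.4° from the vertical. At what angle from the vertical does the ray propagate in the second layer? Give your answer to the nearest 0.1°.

24.5°

Snell's law: sin θ₂ = (V₂/V₁)·sin θ₁ = (1.82/0.49)·sin 6.4° = 0.4140.
θ₂ = arcsin 0.4140 = 24.46° from the normal.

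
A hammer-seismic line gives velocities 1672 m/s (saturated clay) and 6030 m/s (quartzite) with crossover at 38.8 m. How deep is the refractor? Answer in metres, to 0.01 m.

14.59 m

x_cross = 2h·√((V₂+V₁)/(V₂−V₁)) → h = x_cross / (2·√((V₂+V₁)/(V₂−V₁))).
√((V₂+V₁)/(V₂−V₁)) = √((6030+1672)/(6030−1672)) = 1.3294.
h = 38.8 / (2·1.3294) = 14.59 m.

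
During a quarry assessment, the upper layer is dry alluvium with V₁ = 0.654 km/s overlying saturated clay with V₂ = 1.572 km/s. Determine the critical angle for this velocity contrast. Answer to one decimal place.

At critical incidence the refracted ray runs along the interface (θ₂ = 90°), so sin θ_c = V₁/V₂.
θ_c = arcsin(0.654/1.572) = arcsin 0.4160 = 24.58°.

24.6°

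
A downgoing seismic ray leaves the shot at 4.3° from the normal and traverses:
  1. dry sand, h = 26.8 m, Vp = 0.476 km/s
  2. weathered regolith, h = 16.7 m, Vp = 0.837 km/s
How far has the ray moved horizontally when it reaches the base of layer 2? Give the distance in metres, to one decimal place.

Apply Snell's law at each interface; in layer i the horizontal offset is hᵢ·tan θᵢ.
Layer 1: θ = 4.30°; offset = 26.8·tan 4.30° = 2.015 m.
Layer 2: sin θ = 0.837·sin 4.3°/0.476 = 0.1318, θ = 7.58°; offset = 16.7·tan 7.58° = 2.221 m.
Total horizontal offset = 4.236 m.

4.2 m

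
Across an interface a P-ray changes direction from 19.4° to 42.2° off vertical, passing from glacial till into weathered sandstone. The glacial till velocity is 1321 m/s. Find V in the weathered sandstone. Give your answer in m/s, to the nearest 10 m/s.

2670 m/s

Snell's law: sin 19.4°/V₁ = sin 42.2°/V₂.
V₂ = V₁·sin 42.2°/sin 19.4° = 1321 × 2.0223 = 2671.42 m/s.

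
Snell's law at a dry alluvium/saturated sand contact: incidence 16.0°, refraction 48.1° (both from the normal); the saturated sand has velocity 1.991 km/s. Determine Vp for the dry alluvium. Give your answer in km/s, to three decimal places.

sin 16.0° = 0.2756; sin 48.1° = 0.7443.
V₁ = V₂·(sin θ₁/sin θ₂) = 1.991·(0.2756/0.7443) = 0.737 km/s.

0.737 km/s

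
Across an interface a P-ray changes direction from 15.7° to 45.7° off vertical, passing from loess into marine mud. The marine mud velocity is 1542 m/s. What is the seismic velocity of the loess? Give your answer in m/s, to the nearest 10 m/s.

Snell's law: sin 15.7°/V₁ = sin 45.7°/V₂.
V₁ = V₂·sin 15.7°/sin 45.7° = 1542 × 0.3781 = 583.02 m/s.

580 m/s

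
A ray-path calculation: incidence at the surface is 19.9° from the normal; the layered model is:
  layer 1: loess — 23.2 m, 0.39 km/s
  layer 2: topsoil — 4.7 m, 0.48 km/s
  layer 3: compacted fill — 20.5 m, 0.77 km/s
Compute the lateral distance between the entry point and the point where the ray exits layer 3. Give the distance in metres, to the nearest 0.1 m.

29.2 m

Ray parameter p = sin 19.9° / 0.39 km/s = 8.7277e-01 s/km.
Layer 1: θ = 19.90°; offset = 23.2·tan 19.90° = 8.398 m.
Layer 2: sin θ = p·0.48 = 0.4189 → θ = 24.77°; offset = 4.7·tan 24.77° = 2.168 m.
Layer 3: sin θ = p·0.77 = 0.6720 → θ = 42.22°; offset = 20.5·tan 42.22° = 18.604 m.
Σ offsets = 29.171 m.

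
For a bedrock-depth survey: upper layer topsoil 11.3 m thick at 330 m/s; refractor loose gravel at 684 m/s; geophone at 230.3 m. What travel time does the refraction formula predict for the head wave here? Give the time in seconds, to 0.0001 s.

0.3967 s

t = x/V₂ + 2h·√(V₂²−V₁²)/(V₁V₂).
√(V₂²−V₁²) = √(684²−330²) = 599.1 m/s; delay term = 2·11.3·599.1/(330·684) = 0.05999 s.
t = 230.3/684 + 0.05999 = 0.39668 s.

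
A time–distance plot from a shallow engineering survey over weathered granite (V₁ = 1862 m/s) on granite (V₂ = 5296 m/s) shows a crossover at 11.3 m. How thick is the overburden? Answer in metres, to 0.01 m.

h = (x_cross/2)·√((V₂−V₁)/(V₂+V₁)).
(V₂−V₁)/(V₂+V₁) = (5296−1862)/(5296+1862) = 0.4797; √ = 0.6926.
h = (11.3/2)·0.6926 = 3.91 m.

3.91 m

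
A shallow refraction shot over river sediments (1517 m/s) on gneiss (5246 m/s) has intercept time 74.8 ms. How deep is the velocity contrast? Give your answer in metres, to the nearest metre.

59 m

θ_c = arcsin(1517/5246) = 16.81°; cos θ_c = 0.9573.
tᵢ = 2h cos θ_c/V₁ ⇒ h = tᵢ·V₁/(2 cos θ_c) = 0.0748·1517/(2·0.9573) = 59.27 m.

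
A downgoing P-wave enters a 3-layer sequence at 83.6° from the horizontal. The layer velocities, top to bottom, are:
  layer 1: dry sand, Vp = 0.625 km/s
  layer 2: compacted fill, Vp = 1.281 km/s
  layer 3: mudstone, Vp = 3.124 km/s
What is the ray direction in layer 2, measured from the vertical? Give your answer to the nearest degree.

From the normal: θ₁ = 90° − 83.6° = 6.4°.
Snell's law across each interface conserves sin θ / V, so sin θ_2 = V_2·sin θ₁/V₁.
sin θ_2 = 1.281 × sin 6.4° / 0.625 = 0.2285.
θ_2 = arcsin 0.2285 = 13.21°.

13°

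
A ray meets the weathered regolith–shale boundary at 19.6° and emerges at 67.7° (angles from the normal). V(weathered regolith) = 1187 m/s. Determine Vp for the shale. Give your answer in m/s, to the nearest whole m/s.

Snell's law: sin 19.6°/V₁ = sin 67.7°/V₂.
V₂ = V₁·sin 67.7°/sin 19.6° = 1187 × 2.7581 = 3273.87 m/s.

3274 m/s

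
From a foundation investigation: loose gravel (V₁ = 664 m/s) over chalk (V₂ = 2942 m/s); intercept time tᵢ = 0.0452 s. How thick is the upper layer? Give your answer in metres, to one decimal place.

h = tᵢ·V₁·V₂ / (2·√(V₂²−V₁²)).
√(V₂²−V₁²) = √(2942² − 664²) = 2866.1 m/s.
h = 0.0452 s × 664 × 2942 / (2 × 2866.1) = 15.40 m.

15.4 m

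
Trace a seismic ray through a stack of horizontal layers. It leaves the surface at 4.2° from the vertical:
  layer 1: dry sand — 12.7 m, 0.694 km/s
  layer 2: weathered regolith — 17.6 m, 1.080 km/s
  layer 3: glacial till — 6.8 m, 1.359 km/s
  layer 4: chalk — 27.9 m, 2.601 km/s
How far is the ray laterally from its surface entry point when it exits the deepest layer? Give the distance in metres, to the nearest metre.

p = sin θ₁/V₁ = sin 4.2°/0.694 = 1.0553e-01 s/km is conserved through the stack.
Layer 1: θ = 4.20°; offset = 12.7·tan 4.20° = 0.933 m.
Layer 2: sin θ = p·1.080 = 0.1140 → θ = 6.54°; offset = 17.6·tan 6.54° = 2.019 m.
Layer 3: sin θ = p·1.359 = 0.1434 → θ = 8.25°; offset = 6.8·tan 8.25° = 0.985 m.
Layer 4: sin θ = p·2.601 = 0.2745 → θ = 15.93°; offset = 27.9·tan 15.93° = 7.964 m.
Summing the layer offsets gives 11.901 m.

12 m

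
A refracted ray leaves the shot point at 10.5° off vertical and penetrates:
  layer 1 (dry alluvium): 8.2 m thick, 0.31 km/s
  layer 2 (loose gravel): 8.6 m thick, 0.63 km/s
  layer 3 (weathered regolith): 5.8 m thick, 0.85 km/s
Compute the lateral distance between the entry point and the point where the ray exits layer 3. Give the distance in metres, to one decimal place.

p = sin θ₁/V₁ = sin 10.5°/0.31 = 5.8786e-01 s/km is conserved through the stack.
Layer 1: θ = 10.50°; offset = 8.2·tan 10.50° = 1.520 m.
Layer 2: sin θ = p·0.63 = 0.3703 → θ = 21.74°; offset = 8.6·tan 21.74° = 3.429 m.
Layer 3: sin θ = p·0.85 = 0.4997 → θ = 29.98°; offset = 5.8·tan 29.98° = 3.346 m.
Summing the layer offsets gives 8.294 m.

8.3 m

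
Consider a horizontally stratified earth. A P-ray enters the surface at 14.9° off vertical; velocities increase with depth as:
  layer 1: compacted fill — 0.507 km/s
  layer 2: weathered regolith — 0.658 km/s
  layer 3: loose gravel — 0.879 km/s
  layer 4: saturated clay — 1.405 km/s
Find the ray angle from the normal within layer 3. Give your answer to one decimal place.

26.5°

Ray parameter p = sin 14.9° / 0.507 = 5.0717e-01 s/km.
sin θ_3 = p·V_3 = 5.0717e-01 × 0.879 = 0.4458.
θ_3 = arcsin 0.4458 = 26.47°.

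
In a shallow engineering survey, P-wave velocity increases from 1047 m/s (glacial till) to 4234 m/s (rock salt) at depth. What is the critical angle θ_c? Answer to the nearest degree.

14°

At critical incidence the refracted ray runs along the interface (θ₂ = 90°), so sin θ_c = V₁/V₂.
θ_c = arcsin(1047/4234) = arcsin 0.2473 = 14.32°.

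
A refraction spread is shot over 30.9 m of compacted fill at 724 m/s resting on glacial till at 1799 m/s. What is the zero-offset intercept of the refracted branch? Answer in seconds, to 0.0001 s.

θ_c = arcsin(V₁/V₂) = arcsin(724/1799) = 23.73°; cos θ_c = 0.9154.
tᵢ = 2h·cos θ_c / V₁ = 2·30.9·0.9154 / 724 = 0.07814 s.

0.0781 s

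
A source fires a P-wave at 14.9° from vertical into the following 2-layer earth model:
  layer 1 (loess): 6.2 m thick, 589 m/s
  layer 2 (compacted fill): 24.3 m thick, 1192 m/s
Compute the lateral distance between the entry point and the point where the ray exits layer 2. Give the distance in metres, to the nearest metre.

Ray parameter p = sin 14.9° / 589 m/s = 4.3656e-04 s/m.
Layer 1: θ = 14.90°; offset = 6.2·tan 14.90° = 1.650 m.
Layer 2: sin θ = p·1192 = 0.5204 → θ = 31.36°; offset = 24.3·tan 31.36° = 14.808 m.
Summing the layer offsets gives 16.458 m.

16 m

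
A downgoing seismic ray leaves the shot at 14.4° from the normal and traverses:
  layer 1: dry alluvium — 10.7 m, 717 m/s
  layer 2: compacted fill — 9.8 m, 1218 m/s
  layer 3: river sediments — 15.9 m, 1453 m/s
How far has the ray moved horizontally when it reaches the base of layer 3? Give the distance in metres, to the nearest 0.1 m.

16.6 m

Ray parameter p = sin 14.4° / 717 m/s = 3.4685e-04 s/m.
Layer 1: θ = 14.40°; offset = 10.7·tan 14.40° = 2.747 m.
Layer 2: sin θ = p·1218 = 0.4225 → θ = 24.99°; offset = 9.8·tan 24.99° = 4.568 m.
Layer 3: sin θ = p·1453 = 0.5040 → θ = 30.26°; offset = 15.9·tan 30.26° = 9.277 m.
Σ offsets = 16.592 m.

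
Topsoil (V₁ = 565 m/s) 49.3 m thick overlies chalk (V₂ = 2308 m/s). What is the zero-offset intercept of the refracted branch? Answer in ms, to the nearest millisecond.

169 ms

tᵢ = 2h·√(V₂²−V₁²)/(V₁V₂).
√(V₂²−V₁²) = √(2308²−565²) = 2237.8 m/s.
tᵢ = 2·49.3·2237.8/(565·2308) = 0.16920 s.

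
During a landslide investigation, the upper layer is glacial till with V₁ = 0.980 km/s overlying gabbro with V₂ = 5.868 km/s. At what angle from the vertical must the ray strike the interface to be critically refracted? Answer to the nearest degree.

10°

Critical incidence: sin θ_c = V₁/V₂ = 0.980/5.868 = 0.1670.
θ_c = arcsin 0.1670 = 9.61°.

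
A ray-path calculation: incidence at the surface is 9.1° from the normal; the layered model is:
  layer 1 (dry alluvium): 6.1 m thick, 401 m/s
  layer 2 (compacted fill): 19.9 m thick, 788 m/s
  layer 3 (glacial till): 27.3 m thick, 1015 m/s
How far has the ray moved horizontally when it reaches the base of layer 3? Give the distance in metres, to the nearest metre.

19 m

Ray parameter p = sin 9.1° / 401 m/s = 3.9441e-04 s/m.
Layer 1: θ = 9.10°; offset = 6.1·tan 9.10° = 0.977 m.
Layer 2: sin θ = p·788 = 0.3108 → θ = 18.11°; offset = 19.9·tan 18.11° = 6.507 m.
Layer 3: sin θ = p·1015 = 0.4003 → θ = 23.60°; offset = 27.3·tan 23.60° = 11.926 m.
Σ offsets = 19.410 m.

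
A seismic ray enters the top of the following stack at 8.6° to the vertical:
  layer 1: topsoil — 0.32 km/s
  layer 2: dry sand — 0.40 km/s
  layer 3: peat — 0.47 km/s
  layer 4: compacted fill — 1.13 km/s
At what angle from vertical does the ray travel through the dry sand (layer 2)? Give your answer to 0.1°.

Ray parameter p = sin 8.6° / 0.32 = 4.6730e-01 s/km.
sin θ_2 = p·V_2 = 4.6730e-01 × 0.40 = 0.1869.
θ_2 = arcsin 0.1869 = 10.77°.

10.8°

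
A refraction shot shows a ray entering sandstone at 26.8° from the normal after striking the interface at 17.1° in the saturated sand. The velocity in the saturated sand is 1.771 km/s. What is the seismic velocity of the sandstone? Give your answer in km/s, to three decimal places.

sin 17.1° = 0.2940; sin 26.8° = 0.4509.
V₂ = V₁·(sin θ₂/sin θ₁) = 1.771·(0.4509/0.2940) = 2.716 km/s.

2.716 km/s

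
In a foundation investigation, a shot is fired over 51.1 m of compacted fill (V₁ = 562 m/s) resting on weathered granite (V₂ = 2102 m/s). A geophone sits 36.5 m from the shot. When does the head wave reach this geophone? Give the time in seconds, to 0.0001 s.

θ_c = arcsin(V₁/V₂) = arcsin(562/2102) = 15.51°, cos θ_c = 0.9636.
Intercept time tᵢ = 2h cos θ_c / V₁ = 2·51.1·0.9636/562 = 0.17523 s.
t = x/V₂ + tᵢ = 36.5/2102 + 0.17523 = 0.19259 s.

0.1926 s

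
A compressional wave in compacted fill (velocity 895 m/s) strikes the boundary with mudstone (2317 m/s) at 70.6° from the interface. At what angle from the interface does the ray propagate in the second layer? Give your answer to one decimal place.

30.7°

Angle from the normal: 90° − 70.6° = 19.4°.
Snell's law: sin θ₂ = (V₂/V₁)·sin θ₁ = (2317/895)·sin 19.4° = 0.8599.
θ₂ = arcsin 0.8599 = 59.31° from the normal.
From the interface: 90° − 59.31° = 30.69°.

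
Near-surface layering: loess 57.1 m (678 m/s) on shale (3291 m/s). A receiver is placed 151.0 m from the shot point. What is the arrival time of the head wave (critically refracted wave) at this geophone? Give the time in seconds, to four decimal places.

0.2107 s

t = x/V₂ + 2h·√(V₂²−V₁²)/(V₁V₂).
√(V₂²−V₁²) = √(3291²−678²) = 3220.4 m/s; delay term = 2·57.1·3220.4/(678·3291) = 0.16482 s.
t = 151.0/3291 + 0.16482 = 0.21071 s.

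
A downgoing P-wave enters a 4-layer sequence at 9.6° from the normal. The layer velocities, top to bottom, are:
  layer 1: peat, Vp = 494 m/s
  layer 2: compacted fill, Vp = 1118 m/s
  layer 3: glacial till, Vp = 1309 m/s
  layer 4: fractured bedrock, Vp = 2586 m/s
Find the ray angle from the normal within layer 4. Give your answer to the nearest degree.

61°

Snell's law across each interface conserves sin θ / V, so sin θ_4 = V_4·sin θ₁/V₁.
sin θ_4 = 2586 × sin 9.6° / 494 = 0.8730.
θ_4 = arcsin 0.8730 = 60.81°.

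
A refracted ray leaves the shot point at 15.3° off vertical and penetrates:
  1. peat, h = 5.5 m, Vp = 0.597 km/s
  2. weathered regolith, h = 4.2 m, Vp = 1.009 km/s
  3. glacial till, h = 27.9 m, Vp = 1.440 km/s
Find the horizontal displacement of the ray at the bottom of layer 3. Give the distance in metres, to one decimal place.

p = sin θ₁/V₁ = sin 15.3°/0.597 = 4.4200e-01 s/km is conserved through the stack.
Layer 1: θ = 15.30°; offset = 5.5·tan 15.30° = 1.505 m.
Layer 2: sin θ = p·1.009 = 0.4460 → θ = 26.49°; offset = 4.2·tan 26.49° = 2.093 m.
Layer 3: sin θ = p·1.440 = 0.6365 → θ = 39.53°; offset = 27.9·tan 39.53° = 23.023 m.
Summing the layer offsets gives 26.621 m.

26.6 m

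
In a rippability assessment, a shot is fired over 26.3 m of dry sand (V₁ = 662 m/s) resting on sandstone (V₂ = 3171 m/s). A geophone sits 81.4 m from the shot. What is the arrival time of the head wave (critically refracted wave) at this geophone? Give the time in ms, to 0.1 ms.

103.4 ms

θ_c = arcsin(V₁/V₂) = arcsin(662/3171) = 12.05°, cos θ_c = 0.9780.
Intercept time tᵢ = 2h cos θ_c / V₁ = 2·26.3·0.9780/662 = 0.07771 s.
t = x/V₂ + tᵢ = 81.4/3171 + 0.07771 = 0.10338 s.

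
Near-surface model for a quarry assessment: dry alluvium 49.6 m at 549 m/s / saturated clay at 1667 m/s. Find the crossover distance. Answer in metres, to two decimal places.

139.66 m

x_cross = 2h·√((V₂+V₁)/(V₂−V₁)).
(V₂+V₁)/(V₂−V₁) = (1667+549)/(1667−549) = 1.9821; √ = 1.4079.
x_cross = 2·49.6·1.4079 = 139.66 m.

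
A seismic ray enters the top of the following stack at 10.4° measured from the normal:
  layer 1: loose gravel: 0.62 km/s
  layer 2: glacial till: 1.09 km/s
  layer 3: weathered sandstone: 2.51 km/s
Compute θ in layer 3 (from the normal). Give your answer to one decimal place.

47.0°

Ray parameter p = sin 10.4° / 0.62 = 2.9116e-01 s/km.
sin θ_3 = p·V_3 = 2.9116e-01 × 2.51 = 0.7308.
θ_3 = 46.95° from the vertical.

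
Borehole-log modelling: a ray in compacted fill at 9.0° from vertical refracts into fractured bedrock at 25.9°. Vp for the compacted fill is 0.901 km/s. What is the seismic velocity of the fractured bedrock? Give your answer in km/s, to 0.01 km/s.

Snell's law: sin 9.0°/V₁ = sin 25.9°/V₂.
V₂ = V₁·sin 25.9°/sin 9.0° = 0.901 × 2.7922 = 2.52 km/s.

2.52 km/s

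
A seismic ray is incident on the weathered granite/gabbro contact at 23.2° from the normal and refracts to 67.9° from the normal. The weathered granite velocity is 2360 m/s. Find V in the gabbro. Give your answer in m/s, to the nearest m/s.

sin 23.2° = 0.3939; sin 67.9° = 0.9265.
V₂ = V₁·(sin θ₂/sin θ₁) = 2360·(0.9265/0.3939) = 5550.58 m/s.

5551 m/s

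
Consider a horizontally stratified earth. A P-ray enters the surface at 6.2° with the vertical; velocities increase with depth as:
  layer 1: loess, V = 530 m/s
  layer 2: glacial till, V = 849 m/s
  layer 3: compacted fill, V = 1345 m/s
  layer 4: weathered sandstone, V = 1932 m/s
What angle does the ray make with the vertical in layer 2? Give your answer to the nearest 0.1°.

10.0°

Snell's law across each interface conserves sin θ / V, so sin θ_2 = V_2·sin θ₁/V₁.
sin θ_2 = 849 × sin 6.2° / 530 = 0.1730.
θ_2 = arcsin 0.1730 = 9.96°.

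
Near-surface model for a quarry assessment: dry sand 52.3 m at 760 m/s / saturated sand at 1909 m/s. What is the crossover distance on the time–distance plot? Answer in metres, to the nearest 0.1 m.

x_cross = 2h·√((V₂+V₁)/(V₂−V₁)).
(V₂+V₁)/(V₂−V₁) = (1909+760)/(1909−760) = 2.3229; √ = 1.5241.
x_cross = 2·52.3·1.5241 = 159.42 m.

159.4 m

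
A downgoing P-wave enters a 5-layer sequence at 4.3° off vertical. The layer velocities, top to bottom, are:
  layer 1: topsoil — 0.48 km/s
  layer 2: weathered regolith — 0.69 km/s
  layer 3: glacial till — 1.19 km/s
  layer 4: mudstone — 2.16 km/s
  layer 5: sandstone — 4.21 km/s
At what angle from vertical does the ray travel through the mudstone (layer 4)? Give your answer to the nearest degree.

20°

Ray parameter p = sin 4.3° / 0.48 = 1.5621e-01 s/km.
sin θ_4 = p·V_4 = 1.5621e-01 × 2.16 = 0.3374.
θ_4 = 19.72° from the vertical.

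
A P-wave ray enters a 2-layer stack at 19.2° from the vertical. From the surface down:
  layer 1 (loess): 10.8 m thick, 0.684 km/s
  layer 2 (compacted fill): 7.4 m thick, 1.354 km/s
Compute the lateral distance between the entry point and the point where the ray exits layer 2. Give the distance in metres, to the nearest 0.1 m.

Apply Snell's law at each interface; in layer i the horizontal offset is hᵢ·tan θᵢ.
Layer 1: θ = 19.20°; offset = 10.8·tan 19.20° = 3.761 m.
Layer 2: sin θ = 1.354·sin 19.2°/0.684 = 0.6510, θ = 40.62°; offset = 7.4·tan 40.62° = 6.346 m.
Σ offsets = 10.107 m.

10.1 m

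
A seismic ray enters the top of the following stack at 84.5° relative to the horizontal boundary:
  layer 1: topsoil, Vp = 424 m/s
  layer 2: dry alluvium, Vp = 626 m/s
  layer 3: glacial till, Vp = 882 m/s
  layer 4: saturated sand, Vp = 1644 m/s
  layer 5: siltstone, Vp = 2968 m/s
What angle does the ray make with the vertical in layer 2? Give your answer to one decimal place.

From the normal: θ₁ = 90° − 84.5° = 5.5°.
Ray parameter p = sin 5.5° / 424 = 2.2605e-04 s/m.
sin θ_2 = p·V_2 = 2.2605e-04 × 626 = 0.1415.
θ_2 = 8.14° from the vertical.

8.1°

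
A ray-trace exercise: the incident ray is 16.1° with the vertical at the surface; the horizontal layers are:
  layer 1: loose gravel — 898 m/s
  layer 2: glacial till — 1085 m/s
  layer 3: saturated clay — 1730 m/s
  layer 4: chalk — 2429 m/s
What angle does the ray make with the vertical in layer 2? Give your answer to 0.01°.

19.58°

Ray parameter p = sin 16.1° / 898 = 3.0881e-04 s/m.
sin θ_2 = p·V_2 = 3.0881e-04 × 1085 = 0.3351.
θ_2 = 19.58° from the vertical.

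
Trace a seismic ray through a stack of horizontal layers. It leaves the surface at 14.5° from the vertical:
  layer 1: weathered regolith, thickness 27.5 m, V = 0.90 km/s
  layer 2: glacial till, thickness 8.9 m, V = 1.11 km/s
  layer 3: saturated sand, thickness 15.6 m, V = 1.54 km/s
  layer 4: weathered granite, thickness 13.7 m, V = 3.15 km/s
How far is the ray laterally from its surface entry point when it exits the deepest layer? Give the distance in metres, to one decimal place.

42.3 m

p = sin θ₁/V₁ = sin 14.5°/0.90 = 2.7820e-01 s/km is conserved through the stack.
Layer 1: θ = 14.50°; offset = 27.5·tan 14.50° = 7.112 m.
Layer 2: sin θ = p·1.11 = 0.3088 → θ = 17.99°; offset = 8.9·tan 17.99° = 2.890 m.
Layer 3: sin θ = p·1.54 = 0.4284 → θ = 25.37°; offset = 15.6·tan 25.37° = 7.397 m.
Layer 4: sin θ = p·3.15 = 0.8763 → θ = 61.20°; offset = 13.7·tan 61.20° = 24.923 m.
Σ offsets = 42.321 m.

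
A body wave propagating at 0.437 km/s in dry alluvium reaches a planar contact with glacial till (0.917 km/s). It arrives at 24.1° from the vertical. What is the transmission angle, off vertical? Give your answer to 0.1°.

sin θ₁/V₁ = sin θ₂/V₂ ⇒ sin θ₂ = 0.917·sin 24.1°/0.437 = 0.917·0.4083/0.437 = 0.8568.
θ₂ = sin⁻¹(0.8568) = 58.96° (from vertical).

59.0°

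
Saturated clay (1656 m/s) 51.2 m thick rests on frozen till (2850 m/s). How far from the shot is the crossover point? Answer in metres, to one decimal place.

x_cross = 2h·√((V₂+V₁)/(V₂−V₁)).
(V₂+V₁)/(V₂−V₁) = (2850+1656)/(2850−1656) = 3.7739; √ = 1.9426.
x_cross = 2·51.2·1.9426 = 198.93 m.

198.9 m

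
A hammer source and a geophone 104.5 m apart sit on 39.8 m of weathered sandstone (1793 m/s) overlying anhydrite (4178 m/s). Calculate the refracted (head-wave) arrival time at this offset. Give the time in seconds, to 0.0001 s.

0.0651 s

θ_c = arcsin(V₁/V₂) = arcsin(1793/4178) = 25.41°, cos θ_c = 0.9032.
Intercept time tᵢ = 2h cos θ_c / V₁ = 2·39.8·0.9032/1793 = 0.04010 s.
t = x/V₂ + tᵢ = 104.5/4178 + 0.04010 = 0.06511 s.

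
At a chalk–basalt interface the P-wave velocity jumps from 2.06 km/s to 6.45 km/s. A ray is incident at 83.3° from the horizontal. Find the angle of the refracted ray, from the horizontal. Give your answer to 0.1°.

Angle from the normal: 90° − 83.3° = 6.7°.
sin θ₁/V₁ = sin θ₂/V₂ ⇒ sin θ₂ = 6.45·sin 6.7°/2.06 = 6.45·0.1167/2.06 = 0.3653.
θ₂ = sin⁻¹(0.3653) = 21.43° (from vertical).
From the interface: 90° − 21.43° = 68.57°.

68.6°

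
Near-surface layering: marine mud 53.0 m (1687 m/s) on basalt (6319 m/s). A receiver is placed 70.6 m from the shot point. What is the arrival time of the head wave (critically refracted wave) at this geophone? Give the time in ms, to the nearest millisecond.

θ_c = arcsin(V₁/V₂) = arcsin(1687/6319) = 15.48°, cos θ_c = 0.9637.
Intercept time tᵢ = 2h cos θ_c / V₁ = 2·53.0·0.9637/1687 = 0.06055 s.
t = x/V₂ + tᵢ = 70.6/6319 + 0.06055 = 0.07173 s.

72 ms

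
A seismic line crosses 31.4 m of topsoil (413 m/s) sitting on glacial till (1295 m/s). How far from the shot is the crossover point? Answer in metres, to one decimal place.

x_cross = 2h·√((V₂+V₁)/(V₂−V₁)).
(V₂+V₁)/(V₂−V₁) = (1295+413)/(1295−413) = 1.9365; √ = 1.3916.
x_cross = 2·31.4·1.3916 = 87.39 m.

87.4 m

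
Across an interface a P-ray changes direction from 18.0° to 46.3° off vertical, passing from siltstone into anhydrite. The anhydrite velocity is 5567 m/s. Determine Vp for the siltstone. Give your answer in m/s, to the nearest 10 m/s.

sin 18.0° = 0.3090; sin 46.3° = 0.7230.
V₁ = V₂·(sin θ₁/sin θ₂) = 5567·(0.3090/0.7230) = 2379.50 m/s.

2380 m/s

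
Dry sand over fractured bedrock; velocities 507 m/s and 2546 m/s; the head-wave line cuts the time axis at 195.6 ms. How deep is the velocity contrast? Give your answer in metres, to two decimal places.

θ_c = arcsin(507/2546) = 11.49°; cos θ_c = 0.9800.
tᵢ = 2h cos θ_c/V₁ ⇒ h = tᵢ·V₁/(2 cos θ_c) = 0.1956·507/(2·0.9800) = 50.60 m.

50.60 m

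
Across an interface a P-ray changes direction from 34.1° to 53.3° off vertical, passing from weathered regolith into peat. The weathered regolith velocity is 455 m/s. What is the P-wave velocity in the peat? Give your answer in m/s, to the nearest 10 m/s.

650 m/s

sin 34.1° = 0.5606; sin 53.3° = 0.8018.
V₂ = V₁·(sin θ₂/sin θ₁) = 455·(0.8018/0.5606) = 650.70 m/s.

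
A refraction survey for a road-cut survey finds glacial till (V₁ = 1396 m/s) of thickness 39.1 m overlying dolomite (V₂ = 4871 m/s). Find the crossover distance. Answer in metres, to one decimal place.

θ_c = arcsin(1396/4871) = 16.65°, so cos θ_c = 0.9581 and tᵢ = 2h cos θ_c/V₁ = 0.0537 s.
At crossover x/V₁ = x/V₂ + tᵢ ⇒ x = tᵢ/(1/V₁ − 1/V₂) = 0.05367/(7.1633e-04 − 2.0530e-04) = 105.02 m.

105.0 m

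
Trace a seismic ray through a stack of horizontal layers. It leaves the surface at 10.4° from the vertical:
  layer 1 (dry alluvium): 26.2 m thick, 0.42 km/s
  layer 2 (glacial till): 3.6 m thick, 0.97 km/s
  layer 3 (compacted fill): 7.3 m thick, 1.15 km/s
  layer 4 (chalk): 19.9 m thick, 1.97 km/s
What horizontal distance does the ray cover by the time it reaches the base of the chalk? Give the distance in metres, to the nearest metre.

42 m

p = sin θ₁/V₁ = sin 10.4°/0.42 = 4.2981e-01 s/km is conserved through the stack.
Layer 1: θ = 10.40°; offset = 26.2·tan 10.40° = 4.809 m.
Layer 2: sin θ = p·0.97 = 0.4169 → θ = 24.64°; offset = 3.6·tan 24.64° = 1.651 m.
Layer 3: sin θ = p·1.15 = 0.4943 → θ = 29.62°; offset = 7.3·tan 29.62° = 4.151 m.
Layer 4: sin θ = p·1.97 = 0.8467 → θ = 57.86°; offset = 19.9·tan 57.86° = 31.670 m.
Summing the layer offsets gives 42.281 m.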